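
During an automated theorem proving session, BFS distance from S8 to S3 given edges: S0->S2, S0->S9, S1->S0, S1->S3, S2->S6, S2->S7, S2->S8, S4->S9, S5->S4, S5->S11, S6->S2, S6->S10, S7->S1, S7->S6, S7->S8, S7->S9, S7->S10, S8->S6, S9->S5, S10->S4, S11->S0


BFS layer-by-layer from S8:
  dist 0: {S8}
  dist 1: {S6}
  dist 2: {S2, S10}
  dist 3: {S4, S7}
  dist 4: {S1, S9}
  dist 5: {S0, S3, S5}
  -> S3 reached at distance 5
Shortest path length = 5

5


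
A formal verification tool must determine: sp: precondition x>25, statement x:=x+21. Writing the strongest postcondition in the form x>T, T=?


Formula: sp(P, x:=E) = exists old_x. (x = E[old_x/x]) AND P[old_x/x] (old_x is the value of x before the assignment; eliminate old_x by solving x = E[old_x/x] for old_x)
Step 1: Precondition P: x>25, i.e. old_x > 25
Step 2: Assignment gives x = old_x + 21, so old_x = x - 21
Step 3: Substitute into P: x - 21 > 25
Step 4: Simplify: x > 25+21 = 46

46


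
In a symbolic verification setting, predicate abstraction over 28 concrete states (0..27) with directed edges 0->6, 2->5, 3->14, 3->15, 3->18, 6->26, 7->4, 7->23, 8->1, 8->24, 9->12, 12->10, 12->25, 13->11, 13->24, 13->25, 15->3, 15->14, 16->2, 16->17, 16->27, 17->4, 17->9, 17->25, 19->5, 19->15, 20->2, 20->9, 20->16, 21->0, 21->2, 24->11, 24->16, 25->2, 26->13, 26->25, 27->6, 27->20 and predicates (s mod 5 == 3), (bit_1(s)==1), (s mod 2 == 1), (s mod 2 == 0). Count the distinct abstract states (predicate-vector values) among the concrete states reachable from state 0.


BFS from 0:
Concrete reachable: {0, 2, 4, 5, 6, 9, 10, 11, 12, 13, 16, 17, 20, 24, 25, 26, 27}
Abstract via predicates (s mod 5 == 3), (bit_1(s)==1), (s mod 2 == 1), (s mod 2 == 0):
  (0,0,0,1) <- {0, 4, 12, 16, 20, 24}
  (0,0,1,0) <- {5, 9, 17, 25}
  (0,1,0,1) <- {2, 6, 10, 26}
  (0,1,1,0) <- {11, 27}
  (1,0,1,0) <- {13}
Distinct abstract states = 5

5


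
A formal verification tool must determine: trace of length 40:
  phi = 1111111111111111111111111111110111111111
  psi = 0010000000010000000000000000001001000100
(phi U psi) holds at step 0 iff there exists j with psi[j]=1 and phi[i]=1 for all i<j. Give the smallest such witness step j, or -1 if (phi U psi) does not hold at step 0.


(phi U psi) at 0: need smallest j with psi[j]=1 and phi[i]=1 for all i in [0,j).
Scan from step 0:
  step 0: phi=1, psi=0 -> continue
  step 1: phi=1, psi=0 -> continue
  step 2: psi=1 and phi held for [0,2) -> witness found
Witness step = 2

2


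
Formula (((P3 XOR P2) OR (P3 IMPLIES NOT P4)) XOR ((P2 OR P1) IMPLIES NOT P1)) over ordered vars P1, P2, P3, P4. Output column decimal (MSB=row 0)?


Formula: (((P3 XOR P2) OR (P3 IMPLIES NOT P4)) XOR ((P2 OR P1) IMPLIES NOT P1)) over P1, P2, P3, P4 (16 rows)
Evaluate each row (bits = P1,P2,P3,P4, MSB first):
  row 0 [0000]: (((0 XOR 0) OR (0 IMPLIES NOT 0)) XOR ((0 OR 0) IMPLIES NOT 0)) -> 0
  row 1 [0001]: (((0 XOR 0) OR (0 IMPLIES NOT 1)) XOR ((0 OR 0) IMPLIES NOT 0)) -> 0
  row 2 [0010]: (((1 XOR 0) OR (1 IMPLIES NOT 0)) XOR ((0 OR 0) IMPLIES NOT 0)) -> 0
  row 3 [0011]: (((1 XOR 0) OR (1 IMPLIES NOT 1)) XOR ((0 OR 0) IMPLIES NOT 0)) -> 0
  row 4 [0100]: (((0 XOR 1) OR (0 IMPLIES NOT 0)) XOR ((1 OR 0) IMPLIES NOT 0)) -> 0
  row 5 [0101]: (((0 XOR 1) OR (0 IMPLIES NOT 1)) XOR ((1 OR 0) IMPLIES NOT 0)) -> 0
  row 6 [0110]: (((1 XOR 1) OR (1 IMPLIES NOT 0)) XOR ((1 OR 0) IMPLIES NOT 0)) -> 0
  row 7 [0111]: (((1 XOR 1) OR (1 IMPLIES NOT 1)) XOR ((1 OR 0) IMPLIES NOT 0)) -> 1
  row 8 [1000]: (((0 XOR 0) OR (0 IMPLIES NOT 0)) XOR ((0 OR 1) IMPLIES NOT 1)) -> 1
  row 9 [1001]: (((0 XOR 0) OR (0 IMPLIES NOT 1)) XOR ((0 OR 1) IMPLIES NOT 1)) -> 1
  row 10 [1010]: (((1 XOR 0) OR (1 IMPLIES NOT 0)) XOR ((0 OR 1) IMPLIES NOT 1)) -> 1
  row 11 [1011]: (((1 XOR 0) OR (1 IMPLIES NOT 1)) XOR ((0 OR 1) IMPLIES NOT 1)) -> 1
  row 12 [1100]: (((0 XOR 1) OR (0 IMPLIES NOT 0)) XOR ((1 OR 1) IMPLIES NOT 1)) -> 1
  row 13 [1101]: (((0 XOR 1) OR (0 IMPLIES NOT 1)) XOR ((1 OR 1) IMPLIES NOT 1)) -> 1
  row 14 [1110]: (((1 XOR 1) OR (1 IMPLIES NOT 0)) XOR ((1 OR 1) IMPLIES NOT 1)) -> 1
  row 15 [1111]: (((1 XOR 1) OR (1 IMPLIES NOT 1)) XOR ((1 OR 1) IMPLIES NOT 1)) -> 0
Full result column, 4 rows per line (P1,P2 fixed per line; P3,P4 runs 00..11 left to right):
  rows 0-3 [P1,P2=00]: 0000  = hex 0
  rows 4-7 [P1,P2=01]: 0001  = hex 1
  rows 8-11 [P1,P2=10]: 1111  = hex F
  rows 12-15 [P1,P2=11]: 1110  = hex E
Output column (row 0 .. row 15) = 0000000111111110
Output column grouped in 4s = 0000 0001 1111 1110 = 0x01FE
Convert to decimal digit by digit (value = value*16 + digit):
  0 -> 0
  0*16 + 1 = 1
  1*16 + 15 (F) = 31
  31*16 + 14 (E) = 510
Decimal = 510

510


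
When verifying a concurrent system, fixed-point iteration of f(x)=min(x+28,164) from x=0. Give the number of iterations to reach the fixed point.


Step 1: x=0, cap=164, increment=28
Step 2: x grows by 28 each step until capped at 164; fixed point is x=164
Step 3: iterations = ceil(164/28) = 6

6


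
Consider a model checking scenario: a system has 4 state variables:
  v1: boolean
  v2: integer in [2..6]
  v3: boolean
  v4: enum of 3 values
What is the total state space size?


State space = product of domain sizes of all variables.
Domain sizes:
  v1 (boolean): 2
  v2 (integer in [2..6]): 5
  v3 (boolean): 2
  v4 (enum of 3 values): 3
Product = 2 * 5 * 2 * 3 = 60

60


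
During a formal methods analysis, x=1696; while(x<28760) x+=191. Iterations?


Step 1: x goes from 1696 toward 28760 by 191; the body runs while x<28760, so iterations = ceil((bound-start)/step)
Step 2: Distance=27064
Step 3: ceil(27064/191)=142

142


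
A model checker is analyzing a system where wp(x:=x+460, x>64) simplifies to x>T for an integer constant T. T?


Formula: wp(x:=E, P) = P[E/x] (substitute E for x in postcondition)
Step 1: Postcondition: x>64
Step 2: Substitute x+460 for x: x+460>64
Step 3: Solve for x: x > 64-460 = -396

-396


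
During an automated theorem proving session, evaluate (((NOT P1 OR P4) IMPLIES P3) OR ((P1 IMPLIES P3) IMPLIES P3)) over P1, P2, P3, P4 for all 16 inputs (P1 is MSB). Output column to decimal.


Formula: (((NOT P1 OR P4) IMPLIES P3) OR ((P1 IMPLIES P3) IMPLIES P3)) over P1, P2, P3, P4 (16 rows)
Evaluate each row (bits = P1,P2,P3,P4, MSB first):
  row 0 [0000]: (((NOT 0 OR 0) IMPLIES 0) OR ((0 IMPLIES 0) IMPLIES 0)) -> 0
  row 1 [0001]: (((NOT 0 OR 1) IMPLIES 0) OR ((0 IMPLIES 0) IMPLIES 0)) -> 0
  row 2 [0010]: (((NOT 0 OR 0) IMPLIES 1) OR ((0 IMPLIES 1) IMPLIES 1)) -> 1
  row 3 [0011]: (((NOT 0 OR 1) IMPLIES 1) OR ((0 IMPLIES 1) IMPLIES 1)) -> 1
  row 4 [0100]: (((NOT 0 OR 0) IMPLIES 0) OR ((0 IMPLIES 0) IMPLIES 0)) -> 0
  row 5 [0101]: (((NOT 0 OR 1) IMPLIES 0) OR ((0 IMPLIES 0) IMPLIES 0)) -> 0
  row 6 [0110]: (((NOT 0 OR 0) IMPLIES 1) OR ((0 IMPLIES 1) IMPLIES 1)) -> 1
  row 7 [0111]: (((NOT 0 OR 1) IMPLIES 1) OR ((0 IMPLIES 1) IMPLIES 1)) -> 1
  row 8 [1000]: (((NOT 1 OR 0) IMPLIES 0) OR ((1 IMPLIES 0) IMPLIES 0)) -> 1
  row 9 [1001]: (((NOT 1 OR 1) IMPLIES 0) OR ((1 IMPLIES 0) IMPLIES 0)) -> 1
  row 10 [1010]: (((NOT 1 OR 0) IMPLIES 1) OR ((1 IMPLIES 1) IMPLIES 1)) -> 1
  row 11 [1011]: (((NOT 1 OR 1) IMPLIES 1) OR ((1 IMPLIES 1) IMPLIES 1)) -> 1
  row 12 [1100]: (((NOT 1 OR 0) IMPLIES 0) OR ((1 IMPLIES 0) IMPLIES 0)) -> 1
  row 13 [1101]: (((NOT 1 OR 1) IMPLIES 0) OR ((1 IMPLIES 0) IMPLIES 0)) -> 1
  row 14 [1110]: (((NOT 1 OR 0) IMPLIES 1) OR ((1 IMPLIES 1) IMPLIES 1)) -> 1
  row 15 [1111]: (((NOT 1 OR 1) IMPLIES 1) OR ((1 IMPLIES 1) IMPLIES 1)) -> 1
Full result column, 4 rows per line (P1,P2 fixed per line; P3,P4 runs 00..11 left to right):
  rows 0-3 [P1,P2=00]: 0011  = hex 3
  rows 4-7 [P1,P2=01]: 0011  = hex 3
  rows 8-11 [P1,P2=10]: 1111  = hex F
  rows 12-15 [P1,P2=11]: 1111  = hex F
Output column (row 0 .. row 15) = 0011001111111111
Output column grouped in 4s = 0011 0011 1111 1111 = 0x33FF
Convert to decimal digit by digit (value = value*16 + digit):
  3 -> 3
  3*16 + 3 = 51
  51*16 + 15 (F) = 831
  831*16 + 15 (F) = 13311
Decimal = 13311

13311


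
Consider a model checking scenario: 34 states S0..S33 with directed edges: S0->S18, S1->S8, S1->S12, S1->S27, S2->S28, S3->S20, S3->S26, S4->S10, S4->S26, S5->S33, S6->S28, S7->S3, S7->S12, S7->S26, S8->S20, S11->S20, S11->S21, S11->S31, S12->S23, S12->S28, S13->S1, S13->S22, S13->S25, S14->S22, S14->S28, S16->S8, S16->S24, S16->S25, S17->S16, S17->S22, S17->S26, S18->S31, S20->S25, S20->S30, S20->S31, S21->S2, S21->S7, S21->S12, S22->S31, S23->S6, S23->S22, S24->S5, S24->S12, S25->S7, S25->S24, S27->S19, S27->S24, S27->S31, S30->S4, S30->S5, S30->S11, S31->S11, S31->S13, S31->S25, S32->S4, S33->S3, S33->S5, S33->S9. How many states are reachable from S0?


BFS from S0:
  layer 0: {S0}
  layer 1: {S18}
  layer 2: {S31}
  layer 3: {S11, S13, S25}
  layer 4: {S1, S7, S20, S21, S22, S24}
  layer 5: {S2, S3, S5, S8, S12, S26, S27, S30}
  layer 6: {S4, S19, S23, S28, S33}
  layer 7: {S6, S9, S10}
Reachable set: {S0, S1, S2, S3, S4, S5, S6, S7, S8, S9, S10, S11, S12, S13, S18, S19, S20, S21, S22, S23, S24, S25, S26, S27, S28, S30, S31, S33}
Count = 28

28


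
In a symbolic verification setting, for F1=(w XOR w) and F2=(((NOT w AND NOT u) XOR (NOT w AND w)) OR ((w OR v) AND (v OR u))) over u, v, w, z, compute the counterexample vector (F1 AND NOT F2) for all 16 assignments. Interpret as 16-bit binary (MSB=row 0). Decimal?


F1 = (w XOR w)
F2 = (((NOT w AND NOT u) XOR (NOT w AND w)) OR ((w OR v) AND (v OR u)))
Counterexample to F1=>F2 is where F1=1 and F2=0.
Evaluate each row (bits = u,v,w,z, MSB first):
  row 0 [0000]: F1=0 F2=1 -> F1&~F2 -> 0
  row 1 [0001]: F1=0 F2=1 -> F1&~F2 -> 0
  row 2 [0010]: F1=0 F2=0 -> F1&~F2 -> 0
  row 3 [0011]: F1=0 F2=0 -> F1&~F2 -> 0
  row 4 [0100]: F1=0 F2=1 -> F1&~F2 -> 0
  row 5 [0101]: F1=0 F2=1 -> F1&~F2 -> 0
  row 6 [0110]: F1=0 F2=1 -> F1&~F2 -> 0
  row 7 [0111]: F1=0 F2=1 -> F1&~F2 -> 0
  row 8 [1000]: F1=0 F2=0 -> F1&~F2 -> 0
  row 9 [1001]: F1=0 F2=0 -> F1&~F2 -> 0
  row 10 [1010]: F1=0 F2=1 -> F1&~F2 -> 0
  row 11 [1011]: F1=0 F2=1 -> F1&~F2 -> 0
  row 12 [1100]: F1=0 F2=1 -> F1&~F2 -> 0
  row 13 [1101]: F1=0 F2=1 -> F1&~F2 -> 0
  row 14 [1110]: F1=0 F2=1 -> F1&~F2 -> 0
  row 15 [1111]: F1=0 F2=1 -> F1&~F2 -> 0
Full result column, 4 rows per line (u,v fixed per line; w,z runs 00..11 left to right):
  rows 0-3 [u,v=00]: 0000  = hex 0
  rows 4-7 [u,v=01]: 0000  = hex 0
  rows 8-11 [u,v=10]: 0000  = hex 0
  rows 12-15 [u,v=11]: 0000  = hex 0
Counterexample vector (row 0 .. row 15) = 0000000000000000
Output column grouped in 4s = 0000 0000 0000 0000 = 0x0000
Convert to decimal digit by digit (value = value*16 + digit):
  0 -> 0
  0*16 + 0 = 0
  0*16 + 0 = 0
  0*16 + 0 = 0
Decimal = 0

0


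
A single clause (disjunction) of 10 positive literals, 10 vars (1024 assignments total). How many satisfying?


Step 1: Total=2^10=1024
Step 2: Unsat when all 10 false: 2^0=1
Step 3: Sat=1024-1=1023

1023


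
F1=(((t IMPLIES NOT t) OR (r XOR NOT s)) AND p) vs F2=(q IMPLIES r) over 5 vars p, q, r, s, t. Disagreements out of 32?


F1 = (((t IMPLIES NOT t) OR (r XOR NOT s)) AND p)
F2 = (q IMPLIES r)
Evaluate both on each of 32 rows (bits = p,q,r,s,t):
  row 0 [00000]: F1=0 F2=1 (differ) -> 1
  row 1 [00001]: F1=0 F2=1 (differ) -> 1
  row 2 [00010]: F1=0 F2=1 (differ) -> 1
  row 3 [00011]: F1=0 F2=1 (differ) -> 1
  row 4 [00100]: F1=0 F2=1 (differ) -> 1
  row 5 [00101]: F1=0 F2=1 (differ) -> 1
  row 6 [00110]: F1=0 F2=1 (differ) -> 1
  row 7 [00111]: F1=0 F2=1 (differ) -> 1
  row 8 [01000]: F1=0 F2=0 -> 0
  row 9 [01001]: F1=0 F2=0 -> 0
  row 10 [01010]: F1=0 F2=0 -> 0
  row 11 [01011]: F1=0 F2=0 -> 0
  row 12 [01100]: F1=0 F2=1 (differ) -> 1
  row 13 [01101]: F1=0 F2=1 (differ) -> 1
  row 14 [01110]: F1=0 F2=1 (differ) -> 1
  row 15 [01111]: F1=0 F2=1 (differ) -> 1
  row 16 [10000]: F1=1 F2=1 -> 0
  row 17 [10001]: F1=1 F2=1 -> 0
  row 18 [10010]: F1=1 F2=1 -> 0
  row 19 [10011]: F1=0 F2=1 (differ) -> 1
  row 20 [10100]: F1=1 F2=1 -> 0
  row 21 [10101]: F1=0 F2=1 (differ) -> 1
  row 22 [10110]: F1=1 F2=1 -> 0
  row 23 [10111]: F1=1 F2=1 -> 0
  row 24 [11000]: F1=1 F2=0 (differ) -> 1
  row 25 [11001]: F1=1 F2=0 (differ) -> 1
  row 26 [11010]: F1=1 F2=0 (differ) -> 1
  row 27 [11011]: F1=0 F2=0 -> 0
  row 28 [11100]: F1=1 F2=1 -> 0
  row 29 [11101]: F1=0 F2=1 (differ) -> 1
  row 30 [11110]: F1=1 F2=1 -> 0
  row 31 [11111]: F1=1 F2=1 -> 0
Full result column, 8 rows per line (p,q fixed per line; r,s,t runs 000..111 left to right):
  rows 0-7 [p,q=00]: 11111111  (ones: 8)
  rows 8-15 [p,q=01]: 00001111  (ones: 4)
  rows 16-23 [p,q=10]: 00010100  (ones: 2)
  rows 24-31 [p,q=11]: 11100100  (ones: 4)
Disagreements = 8+4+2+4 = 18

18


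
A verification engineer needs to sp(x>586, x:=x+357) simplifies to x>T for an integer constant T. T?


Formula: sp(P, x:=E) = exists old_x. (x = E[old_x/x]) AND P[old_x/x] (old_x is the value of x before the assignment; eliminate old_x by solving x = E[old_x/x] for old_x)
Step 1: Precondition P: x>586, i.e. old_x > 586
Step 2: Assignment gives x = old_x + 357, so old_x = x - 357
Step 3: Substitute into P: x - 357 > 586
Step 4: Simplify: x > 586+357 = 943

943


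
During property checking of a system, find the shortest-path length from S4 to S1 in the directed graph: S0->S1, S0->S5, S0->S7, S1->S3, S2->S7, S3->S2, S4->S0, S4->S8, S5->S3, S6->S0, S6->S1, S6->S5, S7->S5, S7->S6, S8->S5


BFS layer-by-layer from S4:
  dist 0: {S4}
  dist 1: {S0, S8}
  dist 2: {S1, S5, S7}
  -> S1 reached at distance 2
Shortest path length = 2

2


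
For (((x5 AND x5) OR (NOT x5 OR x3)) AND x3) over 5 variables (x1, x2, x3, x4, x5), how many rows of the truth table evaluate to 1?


Formula: (((x5 AND x5) OR (NOT x5 OR x3)) AND x3) over 5 vars (32 rows)
Evaluate each row (x1, x2, x3, x4, x5 as bits, MSB first):
  row 0 [00000]: (((0 AND 0) OR (NOT 0 OR 0)) AND 0) -> 0
  row 1 [00001]: (((1 AND 1) OR (NOT 1 OR 0)) AND 0) -> 0
  row 2 [00010]: (((0 AND 0) OR (NOT 0 OR 0)) AND 0) -> 0
  row 3 [00011]: (((1 AND 1) OR (NOT 1 OR 0)) AND 0) -> 0
  row 4 [00100]: (((0 AND 0) OR (NOT 0 OR 1)) AND 1) -> 1
  row 5 [00101]: (((1 AND 1) OR (NOT 1 OR 1)) AND 1) -> 1
  row 6 [00110]: (((0 AND 0) OR (NOT 0 OR 1)) AND 1) -> 1
  row 7 [00111]: (((1 AND 1) OR (NOT 1 OR 1)) AND 1) -> 1
  row 8 [01000]: (((0 AND 0) OR (NOT 0 OR 0)) AND 0) -> 0
  row 9 [01001]: (((1 AND 1) OR (NOT 1 OR 0)) AND 0) -> 0
  row 10 [01010]: (((0 AND 0) OR (NOT 0 OR 0)) AND 0) -> 0
  row 11 [01011]: (((1 AND 1) OR (NOT 1 OR 0)) AND 0) -> 0
  row 12 [01100]: (((0 AND 0) OR (NOT 0 OR 1)) AND 1) -> 1
  row 13 [01101]: (((1 AND 1) OR (NOT 1 OR 1)) AND 1) -> 1
  row 14 [01110]: (((0 AND 0) OR (NOT 0 OR 1)) AND 1) -> 1
  row 15 [01111]: (((1 AND 1) OR (NOT 1 OR 1)) AND 1) -> 1
  row 16 [10000]: (((0 AND 0) OR (NOT 0 OR 0)) AND 0) -> 0
  row 17 [10001]: (((1 AND 1) OR (NOT 1 OR 0)) AND 0) -> 0
  row 18 [10010]: (((0 AND 0) OR (NOT 0 OR 0)) AND 0) -> 0
  row 19 [10011]: (((1 AND 1) OR (NOT 1 OR 0)) AND 0) -> 0
  row 20 [10100]: (((0 AND 0) OR (NOT 0 OR 1)) AND 1) -> 1
  row 21 [10101]: (((1 AND 1) OR (NOT 1 OR 1)) AND 1) -> 1
  row 22 [10110]: (((0 AND 0) OR (NOT 0 OR 1)) AND 1) -> 1
  row 23 [10111]: (((1 AND 1) OR (NOT 1 OR 1)) AND 1) -> 1
  row 24 [11000]: (((0 AND 0) OR (NOT 0 OR 0)) AND 0) -> 0
  row 25 [11001]: (((1 AND 1) OR (NOT 1 OR 0)) AND 0) -> 0
  row 26 [11010]: (((0 AND 0) OR (NOT 0 OR 0)) AND 0) -> 0
  row 27 [11011]: (((1 AND 1) OR (NOT 1 OR 0)) AND 0) -> 0
  row 28 [11100]: (((0 AND 0) OR (NOT 0 OR 1)) AND 1) -> 1
  row 29 [11101]: (((1 AND 1) OR (NOT 1 OR 1)) AND 1) -> 1
  row 30 [11110]: (((0 AND 0) OR (NOT 0 OR 1)) AND 1) -> 1
  row 31 [11111]: (((1 AND 1) OR (NOT 1 OR 1)) AND 1) -> 1
Full result column, 8 rows per line (x1,x2 fixed per line; x3,x4,x5 runs 000..111 left to right):
  rows 0-7 [x1,x2=00]: 00001111  (ones: 4)
  rows 8-15 [x1,x2=01]: 00001111  (ones: 4)
  rows 16-23 [x1,x2=10]: 00001111  (ones: 4)
  rows 24-31 [x1,x2=11]: 00001111  (ones: 4)
Count of 1-rows = 4+4+4+4 = 16

16


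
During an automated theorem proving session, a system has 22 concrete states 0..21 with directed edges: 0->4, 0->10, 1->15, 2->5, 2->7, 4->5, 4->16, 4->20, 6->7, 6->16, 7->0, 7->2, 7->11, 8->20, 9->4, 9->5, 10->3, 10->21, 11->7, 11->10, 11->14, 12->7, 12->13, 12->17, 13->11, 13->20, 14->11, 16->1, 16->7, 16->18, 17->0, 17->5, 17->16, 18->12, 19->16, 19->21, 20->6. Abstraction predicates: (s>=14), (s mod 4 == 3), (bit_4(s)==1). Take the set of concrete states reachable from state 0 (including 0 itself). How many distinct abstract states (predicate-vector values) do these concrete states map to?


BFS from 0:
Concrete reachable: {0, 1, 2, 3, 4, 5, 6, 7, 10, 11, 12, 13, 14, 15, 16, 17, 18, 20, 21}
Abstract via predicates (s>=14), (s mod 4 == 3), (bit_4(s)==1):
  (0,0,0) <- {0, 1, 2, 4, 5, 6, 10, 12, 13}
  (0,1,0) <- {3, 7, 11}
  (1,0,0) <- {14}
  (1,0,1) <- {16, 17, 18, 20, 21}
  (1,1,0) <- {15}
Distinct abstract states = 5

5


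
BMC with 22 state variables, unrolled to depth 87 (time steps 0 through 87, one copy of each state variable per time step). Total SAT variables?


BMC unrolls to depth k, creating one copy of each state var for steps 0..k.
Step count = 87 + 1 = 88 (steps 0 through 87)
Vars per step = 22
Total = 22 * 88 = 1936

1936


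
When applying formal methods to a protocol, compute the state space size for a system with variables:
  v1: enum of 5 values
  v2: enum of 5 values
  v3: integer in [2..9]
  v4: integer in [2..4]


State space = product of domain sizes of all variables.
Domain sizes:
  v1 (enum of 5 values): 5
  v2 (enum of 5 values): 5
  v3 (integer in [2..9]): 8
  v4 (integer in [2..4]): 3
Product = 5 * 5 * 8 * 3 = 600

600


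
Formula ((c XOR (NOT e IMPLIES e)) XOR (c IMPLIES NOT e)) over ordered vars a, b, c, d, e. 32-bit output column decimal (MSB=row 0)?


Formula: ((c XOR (NOT e IMPLIES e)) XOR (c IMPLIES NOT e)) over a, b, c, d, e (32 rows)
Evaluate each row (bits = a,b,c,d,e, MSB first):
  row 0 [00000]: ((0 XOR (NOT 0 IMPLIES 0)) XOR (0 IMPLIES NOT 0)) -> 1
  row 1 [00001]: ((0 XOR (NOT 1 IMPLIES 1)) XOR (0 IMPLIES NOT 1)) -> 0
  row 2 [00010]: ((0 XOR (NOT 0 IMPLIES 0)) XOR (0 IMPLIES NOT 0)) -> 1
  row 3 [00011]: ((0 XOR (NOT 1 IMPLIES 1)) XOR (0 IMPLIES NOT 1)) -> 0
  row 4 [00100]: ((1 XOR (NOT 0 IMPLIES 0)) XOR (1 IMPLIES NOT 0)) -> 0
  row 5 [00101]: ((1 XOR (NOT 1 IMPLIES 1)) XOR (1 IMPLIES NOT 1)) -> 0
  row 6 [00110]: ((1 XOR (NOT 0 IMPLIES 0)) XOR (1 IMPLIES NOT 0)) -> 0
  row 7 [00111]: ((1 XOR (NOT 1 IMPLIES 1)) XOR (1 IMPLIES NOT 1)) -> 0
  row 8 [01000]: ((0 XOR (NOT 0 IMPLIES 0)) XOR (0 IMPLIES NOT 0)) -> 1
  row 9 [01001]: ((0 XOR (NOT 1 IMPLIES 1)) XOR (0 IMPLIES NOT 1)) -> 0
  row 10 [01010]: ((0 XOR (NOT 0 IMPLIES 0)) XOR (0 IMPLIES NOT 0)) -> 1
  row 11 [01011]: ((0 XOR (NOT 1 IMPLIES 1)) XOR (0 IMPLIES NOT 1)) -> 0
  row 12 [01100]: ((1 XOR (NOT 0 IMPLIES 0)) XOR (1 IMPLIES NOT 0)) -> 0
  row 13 [01101]: ((1 XOR (NOT 1 IMPLIES 1)) XOR (1 IMPLIES NOT 1)) -> 0
  row 14 [01110]: ((1 XOR (NOT 0 IMPLIES 0)) XOR (1 IMPLIES NOT 0)) -> 0
  row 15 [01111]: ((1 XOR (NOT 1 IMPLIES 1)) XOR (1 IMPLIES NOT 1)) -> 0
  row 16 [10000]: ((0 XOR (NOT 0 IMPLIES 0)) XOR (0 IMPLIES NOT 0)) -> 1
  row 17 [10001]: ((0 XOR (NOT 1 IMPLIES 1)) XOR (0 IMPLIES NOT 1)) -> 0
  row 18 [10010]: ((0 XOR (NOT 0 IMPLIES 0)) XOR (0 IMPLIES NOT 0)) -> 1
  row 19 [10011]: ((0 XOR (NOT 1 IMPLIES 1)) XOR (0 IMPLIES NOT 1)) -> 0
  row 20 [10100]: ((1 XOR (NOT 0 IMPLIES 0)) XOR (1 IMPLIES NOT 0)) -> 0
  row 21 [10101]: ((1 XOR (NOT 1 IMPLIES 1)) XOR (1 IMPLIES NOT 1)) -> 0
  row 22 [10110]: ((1 XOR (NOT 0 IMPLIES 0)) XOR (1 IMPLIES NOT 0)) -> 0
  row 23 [10111]: ((1 XOR (NOT 1 IMPLIES 1)) XOR (1 IMPLIES NOT 1)) -> 0
  row 24 [11000]: ((0 XOR (NOT 0 IMPLIES 0)) XOR (0 IMPLIES NOT 0)) -> 1
  row 25 [11001]: ((0 XOR (NOT 1 IMPLIES 1)) XOR (0 IMPLIES NOT 1)) -> 0
  row 26 [11010]: ((0 XOR (NOT 0 IMPLIES 0)) XOR (0 IMPLIES NOT 0)) -> 1
  row 27 [11011]: ((0 XOR (NOT 1 IMPLIES 1)) XOR (0 IMPLIES NOT 1)) -> 0
  row 28 [11100]: ((1 XOR (NOT 0 IMPLIES 0)) XOR (1 IMPLIES NOT 0)) -> 0
  row 29 [11101]: ((1 XOR (NOT 1 IMPLIES 1)) XOR (1 IMPLIES NOT 1)) -> 0
  row 30 [11110]: ((1 XOR (NOT 0 IMPLIES 0)) XOR (1 IMPLIES NOT 0)) -> 0
  row 31 [11111]: ((1 XOR (NOT 1 IMPLIES 1)) XOR (1 IMPLIES NOT 1)) -> 0
Full result column, 4 rows per line (a,b,c fixed per line; d,e runs 00..11 left to right):
  rows 0-3 [a,b,c=000]: 1010  = hex A
  rows 4-7 [a,b,c=001]: 0000  = hex 0
  rows 8-11 [a,b,c=010]: 1010  = hex A
  rows 12-15 [a,b,c=011]: 0000  = hex 0
  rows 16-19 [a,b,c=100]: 1010  = hex A
  rows 20-23 [a,b,c=101]: 0000  = hex 0
  rows 24-27 [a,b,c=110]: 1010  = hex A
  rows 28-31 [a,b,c=111]: 0000  = hex 0
Output column (row 0 .. row 31) = 10100000101000001010000010100000
Output column grouped in 4s = 1010 0000 1010 0000 1010 0000 1010 0000 = 0xA0A0A0A0
Convert to decimal digit by digit (value = value*16 + digit):
  A -> 10
  10*16 + 0 = 160
  160*16 + 10 (A) = 2570
  2570*16 + 0 = 41120
  41120*16 + 10 (A) = 657930
  657930*16 + 0 = 10526880
  10526880*16 + 10 (A) = 168430090
  168430090*16 + 0 = 2694881440
Decimal = 2694881440

2694881440


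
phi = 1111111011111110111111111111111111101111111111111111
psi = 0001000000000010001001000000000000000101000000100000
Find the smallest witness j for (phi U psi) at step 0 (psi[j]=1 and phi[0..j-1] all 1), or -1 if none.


(phi U psi) at 0: need smallest j with psi[j]=1 and phi[i]=1 for all i in [0,j).
Scan from step 0:
  step 0: phi=1, psi=0 -> continue
  step 1: phi=1, psi=0 -> continue
  step 2: phi=1, psi=0 -> continue
  step 3: psi=1 and phi held for [0,3) -> witness found
Witness step = 3

3


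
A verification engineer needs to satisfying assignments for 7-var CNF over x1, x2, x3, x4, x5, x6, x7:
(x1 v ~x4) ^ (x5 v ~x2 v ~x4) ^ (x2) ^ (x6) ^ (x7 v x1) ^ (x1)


CNF with 6 clauses over 7 vars (128 assignments).
An assignment satisfies CNF iff every clause has >=1 true literal.
Check each row (bits = x1,x2,x3,x4,x5,x6,x7; clause T/F shown):
  row 0 [0000000]: clauses=TTFFFF -> 0
  row 1 [0000001]: clauses=TTFFTF -> 0
  row 2 [0000010]: clauses=TTFTFF -> 0
  row 3 [0000011]: clauses=TTFTTF -> 0
  row 4 [0000100]: clauses=TTFFFF -> 0
  (every remaining row is evaluated the same way; all 128 results are listed next)
Full result column, 8 rows per line (x1,x2,x3,x4 fixed per line; x5,x6,x7 runs 000..111 left to right):
  rows 0-7 [x1,x2,x3,x4=0000]: 00000000  (ones: 0)
  rows 8-15 [x1,x2,x3,x4=0001]: 00000000  (ones: 0)
  rows 16-23 [x1,x2,x3,x4=0010]: 00000000  (ones: 0)
  rows 24-31 [x1,x2,x3,x4=0011]: 00000000  (ones: 0)
  rows 32-39 [x1,x2,x3,x4=0100]: 00000000  (ones: 0)
  rows 40-47 [x1,x2,x3,x4=0101]: 00000000  (ones: 0)
  rows 48-55 [x1,x2,x3,x4=0110]: 00000000  (ones: 0)
  rows 56-63 [x1,x2,x3,x4=0111]: 00000000  (ones: 0)
  rows 64-71 [x1,x2,x3,x4=1000]: 00000000  (ones: 0)
  rows 72-79 [x1,x2,x3,x4=1001]: 00000000  (ones: 0)
  rows 80-87 [x1,x2,x3,x4=1010]: 00000000  (ones: 0)
  rows 88-95 [x1,x2,x3,x4=1011]: 00000000  (ones: 0)
  rows 96-103 [x1,x2,x3,x4=1100]: 00110011  (ones: 4)
  rows 104-111 [x1,x2,x3,x4=1101]: 00000011  (ones: 2)
  rows 112-119 [x1,x2,x3,x4=1110]: 00110011  (ones: 4)
  rows 120-127 [x1,x2,x3,x4=1111]: 00000011  (ones: 2)
Satisfying assignments = 0+0+0+0+0+0+0+0+0+0+0+0+4+2+4+2 = 12

12


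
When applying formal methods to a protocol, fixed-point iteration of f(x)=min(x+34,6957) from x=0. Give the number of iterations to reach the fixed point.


Step 1: x=0, cap=6957, increment=34
Step 2: x grows by 34 each step until capped at 6957; fixed point is x=6957
Step 3: iterations = ceil(6957/34) = 205

205


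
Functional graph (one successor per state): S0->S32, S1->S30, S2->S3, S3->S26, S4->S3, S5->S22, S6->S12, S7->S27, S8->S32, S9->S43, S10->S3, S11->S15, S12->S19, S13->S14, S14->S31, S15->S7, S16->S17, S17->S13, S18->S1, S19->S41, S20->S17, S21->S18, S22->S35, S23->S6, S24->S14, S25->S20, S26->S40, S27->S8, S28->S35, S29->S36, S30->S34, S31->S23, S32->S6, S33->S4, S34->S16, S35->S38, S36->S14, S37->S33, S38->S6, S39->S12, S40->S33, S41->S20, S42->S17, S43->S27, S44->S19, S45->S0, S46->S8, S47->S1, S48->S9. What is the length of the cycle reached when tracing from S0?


Trace from S0 until a state repeats:
  S0 -> S32 -> S6 -> S12 -> S19 -> S41 -> S20 -> S17 -> S13 -> S14 -> S31 -> S23 -> S6
S6 first seen at step 2, revisited at step 12.
Cycle length = 12 - 2 = 10

10


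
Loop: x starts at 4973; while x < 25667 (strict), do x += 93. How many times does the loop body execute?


Step 1: x goes from 4973 toward 25667 by 93; the body runs while x<25667, so iterations = ceil((bound-start)/step)
Step 2: Distance=20694
Step 3: ceil(20694/93)=223

223


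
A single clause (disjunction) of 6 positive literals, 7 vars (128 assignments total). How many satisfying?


Step 1: Total=2^7=128
Step 2: Unsat when all 6 false: 2^1=2
Step 3: Sat=128-2=126

126


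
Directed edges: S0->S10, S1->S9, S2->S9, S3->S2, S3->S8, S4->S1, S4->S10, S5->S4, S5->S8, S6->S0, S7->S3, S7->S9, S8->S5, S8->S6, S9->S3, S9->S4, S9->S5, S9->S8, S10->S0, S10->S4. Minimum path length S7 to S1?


BFS layer-by-layer from S7:
  dist 0: {S7}
  dist 1: {S3, S9}
  dist 2: {S2, S4, S5, S8}
  dist 3: {S1, S6, S10}
  -> S1 reached at distance 3
Shortest path length = 3

3


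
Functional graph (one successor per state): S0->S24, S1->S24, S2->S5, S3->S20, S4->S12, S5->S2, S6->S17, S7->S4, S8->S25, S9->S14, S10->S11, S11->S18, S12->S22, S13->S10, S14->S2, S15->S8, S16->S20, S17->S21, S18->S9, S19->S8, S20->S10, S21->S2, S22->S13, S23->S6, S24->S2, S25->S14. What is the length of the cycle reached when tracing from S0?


Trace from S0 until a state repeats:
  S0 -> S24 -> S2 -> S5 -> S2
S2 first seen at step 2, revisited at step 4.
Cycle length = 4 - 2 = 2

2


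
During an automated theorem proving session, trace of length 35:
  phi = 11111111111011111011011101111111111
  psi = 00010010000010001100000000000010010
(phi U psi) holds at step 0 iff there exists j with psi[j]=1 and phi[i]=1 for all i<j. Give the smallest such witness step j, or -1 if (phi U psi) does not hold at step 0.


(phi U psi) at 0: need smallest j with psi[j]=1 and phi[i]=1 for all i in [0,j).
Scan from step 0:
  step 0: phi=1, psi=0 -> continue
  step 1: phi=1, psi=0 -> continue
  step 2: phi=1, psi=0 -> continue
  step 3: psi=1 and phi held for [0,3) -> witness found
Witness step = 3

3


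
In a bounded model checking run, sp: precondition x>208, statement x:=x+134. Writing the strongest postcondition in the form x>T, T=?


Formula: sp(P, x:=E) = exists old_x. (x = E[old_x/x]) AND P[old_x/x] (old_x is the value of x before the assignment; eliminate old_x by solving x = E[old_x/x] for old_x)
Step 1: Precondition P: x>208, i.e. old_x > 208
Step 2: Assignment gives x = old_x + 134, so old_x = x - 134
Step 3: Substitute into P: x - 134 > 208
Step 4: Simplify: x > 208+134 = 342

342


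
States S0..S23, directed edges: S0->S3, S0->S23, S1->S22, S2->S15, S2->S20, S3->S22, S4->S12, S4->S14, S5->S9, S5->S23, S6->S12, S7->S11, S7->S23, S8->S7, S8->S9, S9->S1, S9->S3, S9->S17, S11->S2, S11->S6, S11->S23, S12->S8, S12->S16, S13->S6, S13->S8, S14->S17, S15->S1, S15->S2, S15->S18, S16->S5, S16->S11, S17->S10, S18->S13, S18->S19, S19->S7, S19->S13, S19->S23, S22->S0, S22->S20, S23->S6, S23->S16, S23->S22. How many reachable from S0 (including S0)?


BFS from S0:
  layer 0: {S0}
  layer 1: {S3, S23}
  layer 2: {S6, S16, S22}
  layer 3: {S5, S11, S12, S20}
  layer 4: {S2, S8, S9}
  layer 5: {S1, S7, S15, S17}
  layer 6: {S10, S18}
  layer 7: {S13, S19}
Reachable set: {S0, S1, S2, S3, S5, S6, S7, S8, S9, S10, S11, S12, S13, S15, S16, S17, S18, S19, S20, S22, S23}
Count = 21

21


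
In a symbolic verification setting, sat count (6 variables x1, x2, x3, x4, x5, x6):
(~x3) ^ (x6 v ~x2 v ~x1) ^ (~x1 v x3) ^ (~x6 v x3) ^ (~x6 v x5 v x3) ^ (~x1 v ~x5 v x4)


CNF with 6 clauses over 6 vars (64 assignments).
An assignment satisfies CNF iff every clause has >=1 true literal.
Check each row (bits = x1,x2,x3,x4,x5,x6; clause T/F shown):
  row 0 [000000]: clauses=TTTTTT -> 1
  row 1 [000001]: clauses=TTTFFT -> 0
  row 2 [000010]: clauses=TTTTTT -> 1
  row 3 [000011]: clauses=TTTFTT -> 0
  row 4 [000100]: clauses=TTTTTT -> 1
  (every remaining row is evaluated the same way; all 64 results are listed next)
Full result column, 8 rows per line (x1,x2,x3 fixed per line; x4,x5,x6 runs 000..111 left to right):
  rows 0-7 [x1,x2,x3=000]: 10101010  (ones: 4)
  rows 8-15 [x1,x2,x3=001]: 00000000  (ones: 0)
  rows 16-23 [x1,x2,x3=010]: 10101010  (ones: 4)
  rows 24-31 [x1,x2,x3=011]: 00000000  (ones: 0)
  rows 32-39 [x1,x2,x3=100]: 00000000  (ones: 0)
  rows 40-47 [x1,x2,x3=101]: 00000000  (ones: 0)
  rows 48-55 [x1,x2,x3=110]: 00000000  (ones: 0)
  rows 56-63 [x1,x2,x3=111]: 00000000  (ones: 0)
Satisfying assignments = 4+0+4+0+0+0+0+0 = 8

8


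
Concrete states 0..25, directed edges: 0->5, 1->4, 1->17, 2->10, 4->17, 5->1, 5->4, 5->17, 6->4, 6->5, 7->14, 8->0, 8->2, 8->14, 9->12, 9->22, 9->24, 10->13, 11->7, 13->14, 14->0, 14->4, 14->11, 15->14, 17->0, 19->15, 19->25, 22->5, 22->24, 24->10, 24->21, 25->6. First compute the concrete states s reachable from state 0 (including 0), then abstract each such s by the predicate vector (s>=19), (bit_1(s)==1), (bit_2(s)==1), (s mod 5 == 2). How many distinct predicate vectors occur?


BFS from 0:
Concrete reachable: {0, 1, 4, 5, 17}
Abstract via predicates (s>=19), (bit_1(s)==1), (bit_2(s)==1), (s mod 5 == 2):
  (0,0,0,0) <- {0, 1}
  (0,0,0,1) <- {17}
  (0,0,1,0) <- {4, 5}
Distinct abstract states = 3

3


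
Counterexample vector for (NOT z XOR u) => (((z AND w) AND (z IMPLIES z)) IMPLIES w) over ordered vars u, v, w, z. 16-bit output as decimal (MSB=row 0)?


F1 = (NOT z XOR u)
F2 = (((z AND w) AND (z IMPLIES z)) IMPLIES w)
Counterexample to F1=>F2 is where F1=1 and F2=0.
Evaluate each row (bits = u,v,w,z, MSB first):
  row 0 [0000]: F1=1 F2=1 -> F1&~F2 -> 0
  row 1 [0001]: F1=0 F2=1 -> F1&~F2 -> 0
  row 2 [0010]: F1=1 F2=1 -> F1&~F2 -> 0
  row 3 [0011]: F1=0 F2=1 -> F1&~F2 -> 0
  row 4 [0100]: F1=1 F2=1 -> F1&~F2 -> 0
  row 5 [0101]: F1=0 F2=1 -> F1&~F2 -> 0
  row 6 [0110]: F1=1 F2=1 -> F1&~F2 -> 0
  row 7 [0111]: F1=0 F2=1 -> F1&~F2 -> 0
  row 8 [1000]: F1=0 F2=1 -> F1&~F2 -> 0
  row 9 [1001]: F1=1 F2=1 -> F1&~F2 -> 0
  row 10 [1010]: F1=0 F2=1 -> F1&~F2 -> 0
  row 11 [1011]: F1=1 F2=1 -> F1&~F2 -> 0
  row 12 [1100]: F1=0 F2=1 -> F1&~F2 -> 0
  row 13 [1101]: F1=1 F2=1 -> F1&~F2 -> 0
  row 14 [1110]: F1=0 F2=1 -> F1&~F2 -> 0
  row 15 [1111]: F1=1 F2=1 -> F1&~F2 -> 0
Full result column, 4 rows per line (u,v fixed per line; w,z runs 00..11 left to right):
  rows 0-3 [u,v=00]: 0000  = hex 0
  rows 4-7 [u,v=01]: 0000  = hex 0
  rows 8-11 [u,v=10]: 0000  = hex 0
  rows 12-15 [u,v=11]: 0000  = hex 0
Counterexample vector (row 0 .. row 15) = 0000000000000000
Output column grouped in 4s = 0000 0000 0000 0000 = 0x0000
Convert to decimal digit by digit (value = value*16 + digit):
  0 -> 0
  0*16 + 0 = 0
  0*16 + 0 = 0
  0*16 + 0 = 0
Decimal = 0

0


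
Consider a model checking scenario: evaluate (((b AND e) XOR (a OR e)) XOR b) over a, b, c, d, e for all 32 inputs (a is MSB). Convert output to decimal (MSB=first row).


Formula: (((b AND e) XOR (a OR e)) XOR b) over a, b, c, d, e (32 rows)
Evaluate each row (bits = a,b,c,d,e, MSB first):
  row 0 [00000]: (((0 AND 0) XOR (0 OR 0)) XOR 0) -> 0
  row 1 [00001]: (((0 AND 1) XOR (0 OR 1)) XOR 0) -> 1
  row 2 [00010]: (((0 AND 0) XOR (0 OR 0)) XOR 0) -> 0
  row 3 [00011]: (((0 AND 1) XOR (0 OR 1)) XOR 0) -> 1
  row 4 [00100]: (((0 AND 0) XOR (0 OR 0)) XOR 0) -> 0
  row 5 [00101]: (((0 AND 1) XOR (0 OR 1)) XOR 0) -> 1
  row 6 [00110]: (((0 AND 0) XOR (0 OR 0)) XOR 0) -> 0
  row 7 [00111]: (((0 AND 1) XOR (0 OR 1)) XOR 0) -> 1
  row 8 [01000]: (((1 AND 0) XOR (0 OR 0)) XOR 1) -> 1
  row 9 [01001]: (((1 AND 1) XOR (0 OR 1)) XOR 1) -> 1
  row 10 [01010]: (((1 AND 0) XOR (0 OR 0)) XOR 1) -> 1
  row 11 [01011]: (((1 AND 1) XOR (0 OR 1)) XOR 1) -> 1
  row 12 [01100]: (((1 AND 0) XOR (0 OR 0)) XOR 1) -> 1
  row 13 [01101]: (((1 AND 1) XOR (0 OR 1)) XOR 1) -> 1
  row 14 [01110]: (((1 AND 0) XOR (0 OR 0)) XOR 1) -> 1
  row 15 [01111]: (((1 AND 1) XOR (0 OR 1)) XOR 1) -> 1
  row 16 [10000]: (((0 AND 0) XOR (1 OR 0)) XOR 0) -> 1
  row 17 [10001]: (((0 AND 1) XOR (1 OR 1)) XOR 0) -> 1
  row 18 [10010]: (((0 AND 0) XOR (1 OR 0)) XOR 0) -> 1
  row 19 [10011]: (((0 AND 1) XOR (1 OR 1)) XOR 0) -> 1
  row 20 [10100]: (((0 AND 0) XOR (1 OR 0)) XOR 0) -> 1
  row 21 [10101]: (((0 AND 1) XOR (1 OR 1)) XOR 0) -> 1
  row 22 [10110]: (((0 AND 0) XOR (1 OR 0)) XOR 0) -> 1
  row 23 [10111]: (((0 AND 1) XOR (1 OR 1)) XOR 0) -> 1
  row 24 [11000]: (((1 AND 0) XOR (1 OR 0)) XOR 1) -> 0
  row 25 [11001]: (((1 AND 1) XOR (1 OR 1)) XOR 1) -> 1
  row 26 [11010]: (((1 AND 0) XOR (1 OR 0)) XOR 1) -> 0
  row 27 [11011]: (((1 AND 1) XOR (1 OR 1)) XOR 1) -> 1
  row 28 [11100]: (((1 AND 0) XOR (1 OR 0)) XOR 1) -> 0
  row 29 [11101]: (((1 AND 1) XOR (1 OR 1)) XOR 1) -> 1
  row 30 [11110]: (((1 AND 0) XOR (1 OR 0)) XOR 1) -> 0
  row 31 [11111]: (((1 AND 1) XOR (1 OR 1)) XOR 1) -> 1
Full result column, 4 rows per line (a,b,c fixed per line; d,e runs 00..11 left to right):
  rows 0-3 [a,b,c=000]: 0101  = hex 5
  rows 4-7 [a,b,c=001]: 0101  = hex 5
  rows 8-11 [a,b,c=010]: 1111  = hex F
  rows 12-15 [a,b,c=011]: 1111  = hex F
  rows 16-19 [a,b,c=100]: 1111  = hex F
  rows 20-23 [a,b,c=101]: 1111  = hex F
  rows 24-27 [a,b,c=110]: 0101  = hex 5
  rows 28-31 [a,b,c=111]: 0101  = hex 5
Output column (row 0 .. row 31) = 01010101111111111111111101010101
Output column grouped in 4s = 0101 0101 1111 1111 1111 1111 0101 0101 = 0x55FFFF55
Convert to decimal digit by digit (value = value*16 + digit):
  5 -> 5
  5*16 + 5 = 85
  85*16 + 15 (F) = 1375
  1375*16 + 15 (F) = 22015
  22015*16 + 15 (F) = 352255
  352255*16 + 15 (F) = 5636095
  5636095*16 + 5 = 90177525
  90177525*16 + 5 = 1442840405
Decimal = 1442840405

1442840405


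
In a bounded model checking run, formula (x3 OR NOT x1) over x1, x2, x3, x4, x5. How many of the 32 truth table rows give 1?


Formula: (x3 OR NOT x1) over 5 vars (32 rows)
Evaluate each row (x1, x2, x3, x4, x5 as bits, MSB first):
  row 0 [00000]: (0 OR NOT 0) -> 1
  row 1 [00001]: (0 OR NOT 0) -> 1
  row 2 [00010]: (0 OR NOT 0) -> 1
  row 3 [00011]: (0 OR NOT 0) -> 1
  row 4 [00100]: (1 OR NOT 0) -> 1
  row 5 [00101]: (1 OR NOT 0) -> 1
  row 6 [00110]: (1 OR NOT 0) -> 1
  row 7 [00111]: (1 OR NOT 0) -> 1
  row 8 [01000]: (0 OR NOT 0) -> 1
  row 9 [01001]: (0 OR NOT 0) -> 1
  row 10 [01010]: (0 OR NOT 0) -> 1
  row 11 [01011]: (0 OR NOT 0) -> 1
  row 12 [01100]: (1 OR NOT 0) -> 1
  row 13 [01101]: (1 OR NOT 0) -> 1
  row 14 [01110]: (1 OR NOT 0) -> 1
  row 15 [01111]: (1 OR NOT 0) -> 1
  row 16 [10000]: (0 OR NOT 1) -> 0
  row 17 [10001]: (0 OR NOT 1) -> 0
  row 18 [10010]: (0 OR NOT 1) -> 0
  row 19 [10011]: (0 OR NOT 1) -> 0
  row 20 [10100]: (1 OR NOT 1) -> 1
  row 21 [10101]: (1 OR NOT 1) -> 1
  row 22 [10110]: (1 OR NOT 1) -> 1
  row 23 [10111]: (1 OR NOT 1) -> 1
  row 24 [11000]: (0 OR NOT 1) -> 0
  row 25 [11001]: (0 OR NOT 1) -> 0
  row 26 [11010]: (0 OR NOT 1) -> 0
  row 27 [11011]: (0 OR NOT 1) -> 0
  row 28 [11100]: (1 OR NOT 1) -> 1
  row 29 [11101]: (1 OR NOT 1) -> 1
  row 30 [11110]: (1 OR NOT 1) -> 1
  row 31 [11111]: (1 OR NOT 1) -> 1
Full result column, 8 rows per line (x1,x2 fixed per line; x3,x4,x5 runs 000..111 left to right):
  rows 0-7 [x1,x2=00]: 11111111  (ones: 8)
  rows 8-15 [x1,x2=01]: 11111111  (ones: 8)
  rows 16-23 [x1,x2=10]: 00001111  (ones: 4)
  rows 24-31 [x1,x2=11]: 00001111  (ones: 4)
Count of 1-rows = 8+8+4+4 = 24

24


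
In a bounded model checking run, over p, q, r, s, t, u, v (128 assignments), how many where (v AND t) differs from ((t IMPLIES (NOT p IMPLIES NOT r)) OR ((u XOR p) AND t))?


F1 = (v AND t)
F2 = ((t IMPLIES (NOT p IMPLIES NOT r)) OR ((u XOR p) AND t))
Evaluate both on each of 128 rows (bits = p,q,r,s,t,u,v):
  row 0 [0000000]: F1=0 F2=1 (differ) -> 1
  row 1 [0000001]: F1=0 F2=1 (differ) -> 1
  row 2 [0000010]: F1=0 F2=1 (differ) -> 1
  row 3 [0000011]: F1=0 F2=1 (differ) -> 1
  row 4 [0000100]: F1=0 F2=1 (differ) -> 1
  (every remaining row is evaluated the same way; all 128 results are listed next)
Full result column, 8 rows per line (p,q,r,s fixed per line; t,u,v runs 000..111 left to right):
  rows 0-7 [p,q,r,s=0000]: 11111010  (ones: 6)
  rows 8-15 [p,q,r,s=0001]: 11111010  (ones: 6)
  rows 16-23 [p,q,r,s=0010]: 11110110  (ones: 6)
  rows 24-31 [p,q,r,s=0011]: 11110110  (ones: 6)
  rows 32-39 [p,q,r,s=0100]: 11111010  (ones: 6)
  rows 40-47 [p,q,r,s=0101]: 11111010  (ones: 6)
  rows 48-55 [p,q,r,s=0110]: 11110110  (ones: 6)
  rows 56-63 [p,q,r,s=0111]: 11110110  (ones: 6)
  rows 64-71 [p,q,r,s=1000]: 11111010  (ones: 6)
  rows 72-79 [p,q,r,s=1001]: 11111010  (ones: 6)
  rows 80-87 [p,q,r,s=1010]: 11111010  (ones: 6)
  rows 88-95 [p,q,r,s=1011]: 11111010  (ones: 6)
  rows 96-103 [p,q,r,s=1100]: 11111010  (ones: 6)
  rows 104-111 [p,q,r,s=1101]: 11111010  (ones: 6)
  rows 112-119 [p,q,r,s=1110]: 11111010  (ones: 6)
  rows 120-127 [p,q,r,s=1111]: 11111010  (ones: 6)
Disagreements = 6+6+6+6+6+6+6+6+6+6+6+6+6+6+6+6 = 96

96


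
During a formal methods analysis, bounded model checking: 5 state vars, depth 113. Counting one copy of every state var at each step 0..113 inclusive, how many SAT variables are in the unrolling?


BMC unrolls to depth k, creating one copy of each state var for steps 0..k.
Step count = 113 + 1 = 114 (steps 0 through 113)
Vars per step = 5
Total = 5 * 114 = 570

570


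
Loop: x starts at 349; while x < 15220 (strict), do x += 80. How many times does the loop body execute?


Step 1: x goes from 349 toward 15220 by 80; the body runs while x<15220, so iterations = ceil((bound-start)/step)
Step 2: Distance=14871
Step 3: ceil(14871/80)=186

186


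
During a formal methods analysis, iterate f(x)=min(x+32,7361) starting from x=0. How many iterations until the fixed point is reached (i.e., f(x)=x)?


Step 1: x=0, cap=7361, increment=32
Step 2: x grows by 32 each step until capped at 7361; fixed point is x=7361
Step 3: iterations = ceil(7361/32) = 231

231


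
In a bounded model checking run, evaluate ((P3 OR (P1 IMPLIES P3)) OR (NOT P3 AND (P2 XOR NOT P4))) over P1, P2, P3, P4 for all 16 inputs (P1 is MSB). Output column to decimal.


Formula: ((P3 OR (P1 IMPLIES P3)) OR (NOT P3 AND (P2 XOR NOT P4))) over P1, P2, P3, P4 (16 rows)
Evaluate each row (bits = P1,P2,P3,P4, MSB first):
  row 0 [0000]: ((0 OR (0 IMPLIES 0)) OR (NOT 0 AND (0 XOR NOT 0))) -> 1
  row 1 [0001]: ((0 OR (0 IMPLIES 0)) OR (NOT 0 AND (0 XOR NOT 1))) -> 1
  row 2 [0010]: ((1 OR (0 IMPLIES 1)) OR (NOT 1 AND (0 XOR NOT 0))) -> 1
  row 3 [0011]: ((1 OR (0 IMPLIES 1)) OR (NOT 1 AND (0 XOR NOT 1))) -> 1
  row 4 [0100]: ((0 OR (0 IMPLIES 0)) OR (NOT 0 AND (1 XOR NOT 0))) -> 1
  row 5 [0101]: ((0 OR (0 IMPLIES 0)) OR (NOT 0 AND (1 XOR NOT 1))) -> 1
  row 6 [0110]: ((1 OR (0 IMPLIES 1)) OR (NOT 1 AND (1 XOR NOT 0))) -> 1
  row 7 [0111]: ((1 OR (0 IMPLIES 1)) OR (NOT 1 AND (1 XOR NOT 1))) -> 1
  row 8 [1000]: ((0 OR (1 IMPLIES 0)) OR (NOT 0 AND (0 XOR NOT 0))) -> 1
  row 9 [1001]: ((0 OR (1 IMPLIES 0)) OR (NOT 0 AND (0 XOR NOT 1))) -> 0
  row 10 [1010]: ((1 OR (1 IMPLIES 1)) OR (NOT 1 AND (0 XOR NOT 0))) -> 1
  row 11 [1011]: ((1 OR (1 IMPLIES 1)) OR (NOT 1 AND (0 XOR NOT 1))) -> 1
  row 12 [1100]: ((0 OR (1 IMPLIES 0)) OR (NOT 0 AND (1 XOR NOT 0))) -> 0
  row 13 [1101]: ((0 OR (1 IMPLIES 0)) OR (NOT 0 AND (1 XOR NOT 1))) -> 1
  row 14 [1110]: ((1 OR (1 IMPLIES 1)) OR (NOT 1 AND (1 XOR NOT 0))) -> 1
  row 15 [1111]: ((1 OR (1 IMPLIES 1)) OR (NOT 1 AND (1 XOR NOT 1))) -> 1
Full result column, 4 rows per line (P1,P2 fixed per line; P3,P4 runs 00..11 left to right):
  rows 0-3 [P1,P2=00]: 1111  = hex F
  rows 4-7 [P1,P2=01]: 1111  = hex F
  rows 8-11 [P1,P2=10]: 1011  = hex B
  rows 12-15 [P1,P2=11]: 0111  = hex 7
Output column (row 0 .. row 15) = 1111111110110111
Output column grouped in 4s = 1111 1111 1011 0111 = 0xFFB7
Convert to decimal digit by digit (value = value*16 + digit):
  F -> 15
  15*16 + 15 (F) = 255
  255*16 + 11 (B) = 4091
  4091*16 + 7 = 65463
Decimal = 65463

65463


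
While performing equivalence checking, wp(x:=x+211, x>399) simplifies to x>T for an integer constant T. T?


Formula: wp(x:=E, P) = P[E/x] (substitute E for x in postcondition)
Step 1: Postcondition: x>399
Step 2: Substitute x+211 for x: x+211>399
Step 3: Solve for x: x > 399-211 = 188

188
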